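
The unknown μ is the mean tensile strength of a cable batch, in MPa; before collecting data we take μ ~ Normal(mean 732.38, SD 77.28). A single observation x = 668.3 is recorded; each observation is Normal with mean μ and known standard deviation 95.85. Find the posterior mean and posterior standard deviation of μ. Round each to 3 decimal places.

With known σ, the Normal prior is conjugate. Weight on the data is w = (n/σ²)/(n/σ² + 1/τ₀²) = 0.00010885/(0.00010885+0.00016744) = 0.39396.
Posterior mean = w·x̄ + (1−w)·μ₀ = 0.39396·668.3 + 0.60604·732.38 = 707.135. Posterior variance = 1/(0.00010885+0.00016744) = 3619.39, so SD = 60.161.

Posterior mean ≈ 707.135; posterior SD ≈ 60.161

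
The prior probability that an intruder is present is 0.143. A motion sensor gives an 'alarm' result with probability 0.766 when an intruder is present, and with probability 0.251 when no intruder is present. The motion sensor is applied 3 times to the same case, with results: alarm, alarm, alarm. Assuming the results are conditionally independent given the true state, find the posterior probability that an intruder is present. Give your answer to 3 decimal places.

With H the event that an intruder is present, the joint likelihood of the observed sequence is P(data|H) = 0.766·0.766·0.766 = 0.44946 and P(data|¬H) = 0.251·0.251·0.251 = 0.015813.
Bayes: P(H|data) = 0.143·0.44946 / (0.143·0.44946 + 0.857·0.015813) = 0.064272/0.077824 = 0.8259.

Posterior P(H) ≈ 0.826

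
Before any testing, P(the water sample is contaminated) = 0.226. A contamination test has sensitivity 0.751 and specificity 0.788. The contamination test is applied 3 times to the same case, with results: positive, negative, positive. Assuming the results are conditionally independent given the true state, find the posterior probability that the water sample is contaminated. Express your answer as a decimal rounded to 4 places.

With H the event that the water sample is contaminated, the joint likelihood of the observed sequence is P(data|H) = 0.751·0.249·0.751 = 0.14044 and P(data|¬H) = 0.212·0.788·0.212 = 0.035416.
Bayes: P(H|data) = 0.226·0.14044 / (0.226·0.14044 + 0.774·0.035416) = 0.031739/0.059150 = 0.5366.

Posterior P(H) ≈ 0.5366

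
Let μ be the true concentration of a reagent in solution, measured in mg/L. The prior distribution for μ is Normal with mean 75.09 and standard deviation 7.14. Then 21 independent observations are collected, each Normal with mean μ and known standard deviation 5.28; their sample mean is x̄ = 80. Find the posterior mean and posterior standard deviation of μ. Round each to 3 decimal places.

With known σ, the Normal prior is conjugate. Weight on the data is w = (n/σ²)/(n/σ² + 1/τ₀²) = 0.753271/(0.753271+0.0196157) = 0.97462.
Posterior mean = w·x̄ + (1−w)·μ₀ = 0.97462·80 + 0.025380·75.09 = 79.875. Posterior variance = 1/(0.753271+0.0196157) = 1.29385, so SD = 1.137.

Posterior mean ≈ 79.875; posterior SD ≈ 1.137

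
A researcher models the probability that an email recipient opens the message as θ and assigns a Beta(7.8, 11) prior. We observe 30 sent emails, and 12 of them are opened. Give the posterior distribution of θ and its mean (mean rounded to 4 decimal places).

The binomial likelihood is conjugate to the Beta prior: with 12 successes and 18 failures, the posterior is Beta(7.8+12, 11+18) = Beta(19.8, 29).
E[θ | data] = 19.8/(19.8+29) = 0.4057.

Posterior: Beta(19.8, 29); mean ≈ 0.4057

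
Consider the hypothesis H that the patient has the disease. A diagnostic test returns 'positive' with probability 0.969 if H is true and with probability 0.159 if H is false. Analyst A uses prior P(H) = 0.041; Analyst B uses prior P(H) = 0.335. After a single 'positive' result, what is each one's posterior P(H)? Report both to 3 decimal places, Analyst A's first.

The likelihood ratio for a 'positive' result is 0.969/0.159 = 6.0943.
Analyst A: prior odds 0.041/0.959 = 0.042753; posterior odds 0.26055; posterior probability 0.207.
Analyst B: prior odds 0.335/0.665 = 0.50376; posterior odds 3.0701; posterior probability 0.754.

Analyst A: 0.207; Analyst B: 0.754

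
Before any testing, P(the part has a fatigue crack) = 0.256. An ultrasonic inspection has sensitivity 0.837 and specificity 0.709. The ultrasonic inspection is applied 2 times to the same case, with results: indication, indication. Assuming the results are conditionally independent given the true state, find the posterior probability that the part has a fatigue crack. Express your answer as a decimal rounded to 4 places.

With H the event that the part has a fatigue crack, the joint likelihood of the observed sequence is P(data|H) = 0.837·0.837 = 0.70057 and P(data|¬H) = 0.291·0.291 = 0.084681.
Bayes: P(H|data) = 0.256·0.70057 / (0.256·0.70057 + 0.744·0.084681) = 0.17935/0.24235 = 0.7400.

Posterior P(H) ≈ 0.7400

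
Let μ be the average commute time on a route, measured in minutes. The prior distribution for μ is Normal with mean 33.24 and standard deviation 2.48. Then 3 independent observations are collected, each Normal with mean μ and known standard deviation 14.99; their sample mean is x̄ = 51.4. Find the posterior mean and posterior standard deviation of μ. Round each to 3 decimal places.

Posterior mean ≈ 34.618; posterior SD ≈ 2.384

With known σ, the Normal prior is conjugate. Weight on the data is w = (n/σ²)/(n/σ² + 1/τ₀²) = 0.0133511/(0.0133511+0.162591) = 0.075884.
Posterior mean = w·x̄ + (1−w)·μ₀ = 0.075884·51.4 + 0.92412·33.24 = 34.618. Posterior variance = 1/(0.0133511+0.162591) = 5.68369, so SD = 2.384.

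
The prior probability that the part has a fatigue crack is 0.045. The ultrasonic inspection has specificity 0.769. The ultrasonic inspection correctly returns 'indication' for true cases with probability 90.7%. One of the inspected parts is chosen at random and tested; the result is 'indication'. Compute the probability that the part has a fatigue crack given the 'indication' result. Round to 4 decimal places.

Write H for 'the part has a fatigue crack'. Prior odds H:¬H = 0.045/0.955 = 0.047120. For the 'indication' outcome, the likelihood ratio is 0.907/0.231 = 3.9264.
Posterior odds = 0.047120 × 3.9264 = 0.18501, so P(H|E) = 0.18501/(1+0.18501) = 0.1561.

P(H | E) ≈ 0.1561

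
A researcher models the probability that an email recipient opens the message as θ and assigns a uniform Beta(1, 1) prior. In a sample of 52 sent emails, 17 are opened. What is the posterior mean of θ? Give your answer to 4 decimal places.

Posterior mean ≈ 0.3333

Observing 17 successes and 35 failures updates Beta(1, 1) by adding the success and failure counts to the two shape parameters: α = 1+17 = 18, β = 1+35 = 36.
E[θ | data] = 18/(18+36) = 0.3333.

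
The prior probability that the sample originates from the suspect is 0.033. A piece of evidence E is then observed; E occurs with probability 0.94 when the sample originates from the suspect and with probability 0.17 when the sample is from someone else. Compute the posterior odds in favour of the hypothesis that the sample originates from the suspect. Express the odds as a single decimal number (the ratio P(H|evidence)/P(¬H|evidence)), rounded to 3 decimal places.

Prior odds = 0.033/(1−0.033) = 0.034126.
Likelihood ratio for E = 0.94/0.17 = 5.5294.
Posterior odds = prior odds × LR = 0.18870.

Posterior odds ≈ 0.189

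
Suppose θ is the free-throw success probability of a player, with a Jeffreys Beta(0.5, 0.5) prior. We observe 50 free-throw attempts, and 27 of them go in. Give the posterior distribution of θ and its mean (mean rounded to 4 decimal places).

Observing 27 successes and 23 failures updates Beta(0.5, 0.5) by adding the success and failure counts to the two shape parameters: α = 0.5+27 = 27.5, β = 0.5+23 = 23.5.
Posterior mean = α/(α+β) = 27.5/51 = 0.5392.

Posterior: Beta(27.5, 23.5); mean ≈ 0.5392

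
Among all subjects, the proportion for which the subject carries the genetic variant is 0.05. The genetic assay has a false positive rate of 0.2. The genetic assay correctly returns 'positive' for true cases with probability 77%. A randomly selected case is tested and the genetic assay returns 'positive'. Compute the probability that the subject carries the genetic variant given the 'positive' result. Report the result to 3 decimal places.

P(H | E) ≈ 0.168

Let H be the event that the subject carries the genetic variant. P(H) = 0.05, so P(¬H) = 0.95. With E the 'positive' result, P(E|H) = 0.77 and P(E|¬H) = 0.2.
P(E) = 0.77·0.05 + 0.2·0.95 = 0.038500 + 0.19000 = 0.22850.
By Bayes' theorem, P(H|E) = 0.038500 / 0.22850 = 0.168.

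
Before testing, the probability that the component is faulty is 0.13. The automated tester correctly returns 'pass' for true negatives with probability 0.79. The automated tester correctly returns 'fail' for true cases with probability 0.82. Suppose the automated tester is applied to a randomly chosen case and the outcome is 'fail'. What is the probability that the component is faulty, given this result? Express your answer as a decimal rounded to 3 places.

Write H for 'the component is faulty'. Prior odds H:¬H = 0.13/0.87 = 0.14943. For the 'fail' outcome, the likelihood ratio is 0.82/0.21 = 3.9048.
Posterior odds = 0.14943 × 3.9048 = 0.58347, so P(H|E) = 0.58347/(1+0.58347) = 0.368.

P(H | E) ≈ 0.368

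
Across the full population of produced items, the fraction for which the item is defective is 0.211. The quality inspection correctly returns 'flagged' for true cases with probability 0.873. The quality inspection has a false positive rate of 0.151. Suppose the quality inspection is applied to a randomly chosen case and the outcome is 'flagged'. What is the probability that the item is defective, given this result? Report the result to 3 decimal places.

Let H be the event that the item is defective. P(H) = 0.211, so P(¬H) = 0.789. With E the 'flagged' result, P(E|H) = 0.873 and P(E|¬H) = 0.151.
P(E) = 0.873·0.211 + 0.151·0.789 = 0.18420 + 0.11914 = 0.30334.
By Bayes' theorem, P(H|E) = 0.18420 / 0.30334 = 0.607.

P(H | E) ≈ 0.607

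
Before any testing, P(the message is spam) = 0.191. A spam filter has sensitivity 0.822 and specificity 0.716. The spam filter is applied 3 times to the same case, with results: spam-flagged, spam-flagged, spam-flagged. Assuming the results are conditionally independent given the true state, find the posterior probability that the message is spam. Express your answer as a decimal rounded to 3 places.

With H the event that the message is spam, the joint likelihood of the observed sequence is P(data|H) = 0.822·0.822·0.822 = 0.55541 and P(data|¬H) = 0.284·0.284·0.284 = 0.022906.
Bayes: P(H|data) = 0.191·0.55541 / (0.191·0.55541 + 0.809·0.022906) = 0.10608/0.12461 = 0.8513.

Posterior P(H) ≈ 0.851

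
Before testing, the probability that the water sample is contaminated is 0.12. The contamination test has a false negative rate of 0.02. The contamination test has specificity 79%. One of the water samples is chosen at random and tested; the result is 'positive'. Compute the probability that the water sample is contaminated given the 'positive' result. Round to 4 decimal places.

P(H | E) ≈ 0.3889

Write H for 'the water sample is contaminated'. Prior odds H:¬H = 0.12/0.88 = 0.13636. For the 'positive' outcome, the likelihood ratio is 0.98/0.21 = 4.6667.
Posterior odds = 0.13636 × 4.6667 = 0.63636, so P(H|E) = 0.63636/(1+0.63636) = 0.3889.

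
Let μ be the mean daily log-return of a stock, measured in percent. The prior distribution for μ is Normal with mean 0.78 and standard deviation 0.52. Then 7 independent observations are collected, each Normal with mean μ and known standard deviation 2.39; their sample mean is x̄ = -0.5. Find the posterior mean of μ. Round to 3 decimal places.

Posterior mean ≈ 0.461

Prior precision 1/τ₀² = 1/0.52² = 3.69822; data precision n/σ² = 7/2.39² = 1.22547.
Posterior precision = 3.69822 + 1.22547 = 4.92369.
Posterior mean = (3.69822·0.78 + 1.22547·-0.5) / 4.92369 = 0.461.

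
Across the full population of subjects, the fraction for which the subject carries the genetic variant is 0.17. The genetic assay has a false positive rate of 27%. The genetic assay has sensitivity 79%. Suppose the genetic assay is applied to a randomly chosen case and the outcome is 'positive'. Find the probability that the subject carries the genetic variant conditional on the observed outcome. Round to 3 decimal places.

P(H | E) ≈ 0.375

Write H for 'the subject carries the genetic variant'. Prior odds H:¬H = 0.17/0.83 = 0.20482. For the 'positive' outcome, the likelihood ratio is 0.79/0.27 = 2.9259.
Posterior odds = 0.20482 × 2.9259 = 0.59929, so P(H|E) = 0.59929/(1+0.59929) = 0.375.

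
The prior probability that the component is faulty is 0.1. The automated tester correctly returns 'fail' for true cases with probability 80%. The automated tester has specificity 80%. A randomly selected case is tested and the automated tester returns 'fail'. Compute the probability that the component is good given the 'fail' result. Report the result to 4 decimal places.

P(¬H | E) ≈ 0.6923

Let H be the event that the component is faulty. P(H) = 0.1, so P(¬H) = 0.9. With E the 'fail' result, P(E|H) = 0.8 and P(E|¬H) = 0.2.
P(E) = 0.8·0.1 + 0.2·0.9 = 0.080000 + 0.18000 = 0.26000.
By Bayes' theorem, P(H|E) = 0.080000 / 0.26000 = 0.3077. Hence P(¬H|E) = 1 − 0.3077 = 0.6923.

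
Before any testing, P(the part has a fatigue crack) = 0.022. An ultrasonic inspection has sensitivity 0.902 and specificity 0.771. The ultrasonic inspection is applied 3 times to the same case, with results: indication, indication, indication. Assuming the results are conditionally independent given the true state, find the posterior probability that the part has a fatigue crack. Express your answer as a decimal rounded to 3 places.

Let H be the event that the part has a fatigue crack; start with P(H) = 0.022. P('indication'|H) = 0.902, P('indication'|¬H) = 0.229.
Update on result 1 ('indication'): P(H) ← 0.902·0.0220 / (0.902·0.0220 + 0.229·0.9780) = 0.019844/0.24381 = 0.0814.
Update on result 2 ('indication'): P(H) ← 0.902·0.0814 / (0.902·0.0814 + 0.229·0.9186) = 0.073416/0.28378 = 0.2587.
Update on result 3 ('indication'): P(H) ← 0.902·0.2587 / (0.902·0.2587 + 0.229·0.7413) = 0.23336/0.40311 = 0.5789.

Posterior P(H) ≈ 0.579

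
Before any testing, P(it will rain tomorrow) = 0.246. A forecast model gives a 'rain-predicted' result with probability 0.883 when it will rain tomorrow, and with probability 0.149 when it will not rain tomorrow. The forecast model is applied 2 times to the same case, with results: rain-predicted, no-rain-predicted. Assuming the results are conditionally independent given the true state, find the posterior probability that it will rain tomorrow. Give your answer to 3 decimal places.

Let H be the event that it will rain tomorrow; start with P(H) = 0.246. P('rain-predicted'|H) = 0.883, P('rain-predicted'|¬H) = 0.149.
Update on result 1 ('rain-predicted'): P(H) ← 0.883·0.2460 / (0.883·0.2460 + 0.149·0.7540) = 0.21722/0.32956 = 0.6591.
Update on result 2 ('no-rain-predicted'): P(H) ← 0.117·0.6591 / (0.117·0.6591 + 0.851·0.3409) = 0.077116/0.36722 = 0.2100.

Posterior P(H) ≈ 0.210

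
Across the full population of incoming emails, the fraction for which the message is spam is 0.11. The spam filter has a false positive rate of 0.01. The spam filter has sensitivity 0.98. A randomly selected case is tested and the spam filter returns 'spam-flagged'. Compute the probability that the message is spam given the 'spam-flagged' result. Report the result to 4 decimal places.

P(H | E) ≈ 0.9237

Write H for 'the message is spam'. Prior odds H:¬H = 0.11/0.89 = 0.12360. For the 'spam-flagged' outcome, the likelihood ratio is 0.98/0.01 = 98.000.
Posterior odds = 0.12360 × 98.000 = 12.112, so P(H|E) = 12.112/(1+12.112) = 0.9237.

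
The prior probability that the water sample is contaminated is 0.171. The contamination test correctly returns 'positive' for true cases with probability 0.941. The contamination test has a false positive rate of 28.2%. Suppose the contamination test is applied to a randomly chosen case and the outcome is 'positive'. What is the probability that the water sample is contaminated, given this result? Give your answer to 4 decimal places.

Let H be the event that the water sample is contaminated. P(H) = 0.171, so P(¬H) = 0.829. With E the 'positive' result, P(E|H) = 0.941 and P(E|¬H) = 0.282.
P(E) = 0.941·0.171 + 0.282·0.829 = 0.16091 + 0.23378 = 0.39469.
By Bayes' theorem, P(H|E) = 0.16091 / 0.39469 = 0.4077.

P(H | E) ≈ 0.4077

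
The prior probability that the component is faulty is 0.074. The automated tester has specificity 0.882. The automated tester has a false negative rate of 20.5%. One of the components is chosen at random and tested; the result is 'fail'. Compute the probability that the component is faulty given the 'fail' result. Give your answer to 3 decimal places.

Write H for 'the component is faulty'. Prior odds H:¬H = 0.074/0.926 = 0.079914. For the 'fail' outcome, the likelihood ratio is 0.795/0.118 = 6.7373.
Posterior odds = 0.079914 × 6.7373 = 0.53840, so P(H|E) = 0.53840/(1+0.53840) = 0.350.

P(H | E) ≈ 0.350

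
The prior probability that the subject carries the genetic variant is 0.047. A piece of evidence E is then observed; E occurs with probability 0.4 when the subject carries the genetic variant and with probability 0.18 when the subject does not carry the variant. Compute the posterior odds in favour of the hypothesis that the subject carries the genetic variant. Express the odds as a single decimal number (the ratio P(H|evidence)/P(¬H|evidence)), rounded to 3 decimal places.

Prior odds = 0.047/(1−0.047) = 0.049318.
Likelihood ratio for E = 0.4/0.18 = 2.2222.
Posterior odds = prior odds × LR = 0.10960.

Posterior odds ≈ 0.110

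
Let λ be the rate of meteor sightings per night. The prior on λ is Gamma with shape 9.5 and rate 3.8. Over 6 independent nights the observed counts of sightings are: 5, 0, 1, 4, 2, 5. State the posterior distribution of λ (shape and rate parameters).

Total count ∑xᵢ = 17 over n = 6 nights.
Gamma is conjugate to the Poisson likelihood: posterior is Gamma(shape = 9.5+17 = 26.5, rate = 3.8+6 = 9.8).

Posterior: Gamma(shape=26.5, rate=9.8)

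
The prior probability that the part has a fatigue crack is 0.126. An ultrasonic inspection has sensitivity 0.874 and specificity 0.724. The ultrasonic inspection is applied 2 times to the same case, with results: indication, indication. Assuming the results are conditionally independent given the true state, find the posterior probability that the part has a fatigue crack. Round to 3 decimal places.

With H the event that the part has a fatigue crack, the joint likelihood of the observed sequence is P(data|H) = 0.874·0.874 = 0.76388 and P(data|¬H) = 0.276·0.276 = 0.076176.
Bayes: P(H|data) = 0.126·0.76388 / (0.126·0.76388 + 0.874·0.076176) = 0.096248/0.16283 = 0.5911.

Posterior P(H) ≈ 0.591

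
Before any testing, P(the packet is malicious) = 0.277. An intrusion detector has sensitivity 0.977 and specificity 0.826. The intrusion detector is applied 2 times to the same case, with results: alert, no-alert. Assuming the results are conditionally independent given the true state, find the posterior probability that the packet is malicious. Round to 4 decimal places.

With H the event that the packet is malicious, the joint likelihood of the observed sequence is P(data|H) = 0.977·0.023 = 0.022471 and P(data|¬H) = 0.174·0.826 = 0.14372.
Bayes: P(H|data) = 0.277·0.022471 / (0.277·0.022471 + 0.723·0.14372) = 0.0062245/0.11014 = 0.0565.

Posterior P(H) ≈ 0.0565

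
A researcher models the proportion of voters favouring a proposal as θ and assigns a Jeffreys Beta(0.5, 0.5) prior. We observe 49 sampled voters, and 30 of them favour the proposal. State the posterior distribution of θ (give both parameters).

Posterior: Beta(30.5, 19.5)

Observing 30 successes and 19 failures updates Beta(0.5, 0.5) by adding the success and failure counts to the two shape parameters: α = 0.5+30 = 30.5, β = 0.5+19 = 19.5.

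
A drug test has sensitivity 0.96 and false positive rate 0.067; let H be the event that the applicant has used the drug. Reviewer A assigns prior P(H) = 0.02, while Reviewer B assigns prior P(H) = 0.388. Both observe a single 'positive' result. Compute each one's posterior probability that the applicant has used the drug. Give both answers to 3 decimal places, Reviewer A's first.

Reviewer A: 0.226; Reviewer B: 0.901

The likelihood ratio for a 'positive' result is 0.96/0.067 = 14.328.
Reviewer A: prior odds 0.02/0.98 = 0.020408; posterior odds 0.29242; posterior probability 0.226.
Reviewer B: prior odds 0.388/0.612 = 0.63399; posterior odds 9.0840; posterior probability 0.901.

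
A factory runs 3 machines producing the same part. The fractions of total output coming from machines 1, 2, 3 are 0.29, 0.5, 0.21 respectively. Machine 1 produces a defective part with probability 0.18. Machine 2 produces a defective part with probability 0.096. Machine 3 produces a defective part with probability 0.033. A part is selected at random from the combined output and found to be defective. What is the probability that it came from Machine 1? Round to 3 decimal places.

Posterior probability ≈ 0.487

Tabulate prior·likelihood by source: [1] prior 0.29, lik 0.18, product 0.05220; [2] prior 0.5, lik 0.096, product 0.04800; [3] prior 0.21, lik 0.033, product 0.006930.
Normalizing constant = 0.10713; the posterior for Machine 1 is its product over the sum, 0.05220/0.10713 = 0.487.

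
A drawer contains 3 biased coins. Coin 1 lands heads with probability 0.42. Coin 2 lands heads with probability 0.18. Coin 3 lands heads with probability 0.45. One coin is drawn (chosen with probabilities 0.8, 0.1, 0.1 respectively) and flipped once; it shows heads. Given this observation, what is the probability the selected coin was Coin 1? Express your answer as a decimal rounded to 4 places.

P(heads|C1) = 0.42; P(heads|C2) = 0.18; P(heads|C3) = 0.45.
Prior × likelihood for each source: 0.8·0.42=0.3360, 0.1·0.18=0.01800, 0.1·0.45=0.04500. Summing gives P(heads) = 0.39900.
P(Coin 1 | heads) = 0.3360 / 0.39900 = 0.8421.

Posterior probability ≈ 0.8421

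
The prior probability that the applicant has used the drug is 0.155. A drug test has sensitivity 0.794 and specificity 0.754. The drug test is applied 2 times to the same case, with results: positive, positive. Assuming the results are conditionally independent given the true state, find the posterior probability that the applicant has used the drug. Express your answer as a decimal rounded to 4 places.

Posterior P(H) ≈ 0.6565

Let H be the event that the applicant has used the drug; start with P(H) = 0.155. P('positive'|H) = 0.794, P('positive'|¬H) = 0.246.
Update on result 1 ('positive'): P(H) ← 0.794·0.1550 / (0.794·0.1550 + 0.246·0.8450) = 0.12307/0.33094 = 0.3719.
Update on result 2 ('positive'): P(H) ← 0.794·0.3719 / (0.794·0.3719 + 0.246·0.6281) = 0.29527/0.44979 = 0.6565.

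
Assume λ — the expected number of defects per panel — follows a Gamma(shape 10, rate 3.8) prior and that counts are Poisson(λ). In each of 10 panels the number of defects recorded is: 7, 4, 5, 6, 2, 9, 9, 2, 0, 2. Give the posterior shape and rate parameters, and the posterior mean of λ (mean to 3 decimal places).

Total count ∑xᵢ = 46 over n = 10 panels.
Gamma is conjugate to the Poisson likelihood: posterior is Gamma(shape = 10+46 = 56, rate = 3.8+10 = 13.8).
E[λ | data] = 56/13.8 = 4.058.

Posterior: Gamma(shape=56, rate=13.8); mean ≈ 4.058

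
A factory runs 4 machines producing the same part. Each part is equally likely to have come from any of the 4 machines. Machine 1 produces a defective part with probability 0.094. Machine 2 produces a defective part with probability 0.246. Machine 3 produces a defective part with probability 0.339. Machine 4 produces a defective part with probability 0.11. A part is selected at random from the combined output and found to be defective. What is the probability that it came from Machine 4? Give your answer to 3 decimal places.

Posterior probability ≈ 0.139

Tabulate prior·likelihood by source: [1] prior 0.25, lik 0.094, product 0.02350; [2] prior 0.25, lik 0.246, product 0.06150; [3] prior 0.25, lik 0.339, product 0.08475; [4] prior 0.25, lik 0.11, product 0.02750.
Normalizing constant = 0.19725; the posterior for Machine 4 is its product over the sum, 0.02750/0.19725 = 0.139.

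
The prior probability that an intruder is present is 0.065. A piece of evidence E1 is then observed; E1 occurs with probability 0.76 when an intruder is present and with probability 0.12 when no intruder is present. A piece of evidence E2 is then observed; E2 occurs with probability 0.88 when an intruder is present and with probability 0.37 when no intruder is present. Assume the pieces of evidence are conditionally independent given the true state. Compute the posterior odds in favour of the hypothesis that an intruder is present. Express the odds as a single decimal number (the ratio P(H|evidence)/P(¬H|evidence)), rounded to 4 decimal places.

Prior odds = 0.065/(1−0.065) = 0.069519. In log-odds, ln(0.069519) = -2.6662.
Add log likelihood ratios: ln(6.3333) + ln(2.3784) = 2.7122.
Posterior log-odds = 0.046086, so posterior odds = exp(0.046086) = 1.0472.

Posterior odds ≈ 1.0472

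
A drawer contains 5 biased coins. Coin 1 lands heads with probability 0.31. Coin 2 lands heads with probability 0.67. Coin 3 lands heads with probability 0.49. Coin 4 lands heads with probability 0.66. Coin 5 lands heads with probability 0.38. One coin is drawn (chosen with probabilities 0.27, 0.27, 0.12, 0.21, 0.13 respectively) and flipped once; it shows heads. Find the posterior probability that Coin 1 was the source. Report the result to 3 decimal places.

P(heads|C1) = 0.31; P(heads|C2) = 0.67; P(heads|C3) = 0.49; P(heads|C4) = 0.66; P(heads|C5) = 0.38.
Prior × likelihood for each source: 0.27·0.31=0.08370, 0.27·0.67=0.1809, 0.12·0.49=0.05880, 0.21·0.66=0.1386, 0.13·0.38=0.04940. Summing gives P(heads) = 0.51140.
P(Coin 1 | heads) = 0.08370 / 0.51140 = 0.164.

Posterior probability ≈ 0.164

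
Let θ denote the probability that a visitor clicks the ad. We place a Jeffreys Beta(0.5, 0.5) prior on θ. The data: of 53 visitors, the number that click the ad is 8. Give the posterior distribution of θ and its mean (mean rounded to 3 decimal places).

Posterior: Beta(8.5, 45.5); mean ≈ 0.157

Observing 8 successes and 45 failures updates Beta(0.5, 0.5) by adding the success and failure counts to the two shape parameters: α = 0.5+8 = 8.5, β = 0.5+45 = 45.5.
E[θ | data] = 8.5/(8.5+45.5) = 0.157.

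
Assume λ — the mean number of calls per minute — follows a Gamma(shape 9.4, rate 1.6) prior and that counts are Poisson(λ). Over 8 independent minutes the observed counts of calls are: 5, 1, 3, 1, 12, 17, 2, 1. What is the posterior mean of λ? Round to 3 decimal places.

The Poisson likelihood adds the total count to the shape and the number of exposure periods to the rate. Here ∑xᵢ = 42 and n = 8, so shape 9.4→51.4 and rate 1.6→9.6.
Posterior mean = shape/rate = 51.4/9.6 = 5.354.

Posterior mean ≈ 5.354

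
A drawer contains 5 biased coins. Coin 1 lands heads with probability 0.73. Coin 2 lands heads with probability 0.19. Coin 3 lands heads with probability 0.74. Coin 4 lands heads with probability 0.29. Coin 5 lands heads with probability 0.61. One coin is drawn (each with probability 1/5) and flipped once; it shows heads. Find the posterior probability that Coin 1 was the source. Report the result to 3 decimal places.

Tabulate prior·likelihood by source: [1] prior 0.2, lik 0.73, product 0.1460; [2] prior 0.2, lik 0.19, product 0.03800; [3] prior 0.2, lik 0.74, product 0.1480; [4] prior 0.2, lik 0.29, product 0.05800; [5] prior 0.2, lik 0.61, product 0.1220.
Normalizing constant = 0.51200; the posterior for Coin 1 is its product over the sum, 0.1460/0.51200 = 0.285.

Posterior probability ≈ 0.285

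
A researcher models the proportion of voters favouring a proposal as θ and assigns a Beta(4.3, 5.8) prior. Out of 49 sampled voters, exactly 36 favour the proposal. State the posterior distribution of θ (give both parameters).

Posterior: Beta(40.3, 18.8)

The binomial likelihood is conjugate to the Beta prior: with 36 successes and 13 failures, the posterior is Beta(4.3+36, 5.8+13) = Beta(40.3, 18.8).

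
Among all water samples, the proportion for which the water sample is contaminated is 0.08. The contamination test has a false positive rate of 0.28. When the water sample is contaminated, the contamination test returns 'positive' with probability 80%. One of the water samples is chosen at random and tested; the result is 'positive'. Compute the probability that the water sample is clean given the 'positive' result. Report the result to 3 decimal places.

P(¬H | E) ≈ 0.801

Write H for 'the water sample is contaminated'. Prior odds H:¬H = 0.08/0.92 = 0.086957. For the 'positive' outcome, the likelihood ratio is 0.8/0.28 = 2.8571.
Posterior odds = 0.086957 × 2.8571 = 0.24845, so P(H|E) = 0.24845/(1+0.24845) = 0.199. Then P(¬H|E) = 1 − 0.199 = 0.801.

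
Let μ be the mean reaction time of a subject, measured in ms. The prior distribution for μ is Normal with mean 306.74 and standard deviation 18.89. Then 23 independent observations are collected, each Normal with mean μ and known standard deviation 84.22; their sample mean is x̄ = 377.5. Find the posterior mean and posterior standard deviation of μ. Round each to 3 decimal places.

Prior precision 1/τ₀² = 1/18.89² = 0.00280244; data precision n/σ² = 23/84.22² = 0.00324263.
Posterior precision = 0.00280244 + 0.00324263 = 0.00604507, giving posterior SD = 1/√0.00604507 = 12.862.
Posterior mean = (0.00280244·306.74 + 0.00324263·377.5) / 0.00604507 = 344.696.

Posterior mean ≈ 344.696; posterior SD ≈ 12.862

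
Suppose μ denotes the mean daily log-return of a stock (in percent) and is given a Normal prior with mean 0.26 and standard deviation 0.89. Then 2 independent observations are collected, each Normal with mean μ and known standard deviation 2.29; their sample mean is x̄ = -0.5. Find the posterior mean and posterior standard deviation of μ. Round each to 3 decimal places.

With known σ, the Normal prior is conjugate. Weight on the data is w = (n/σ²)/(n/σ² + 1/τ₀²) = 0.381381/(0.381381+1.26247) = 0.23201.
Posterior mean = w·x̄ + (1−w)·μ₀ = 0.23201·-0.5 + 0.76799·0.26 = 0.084. Posterior variance = 1/(0.381381+1.26247) = 0.608329, so SD = 0.780.

Posterior mean ≈ 0.084; posterior SD ≈ 0.780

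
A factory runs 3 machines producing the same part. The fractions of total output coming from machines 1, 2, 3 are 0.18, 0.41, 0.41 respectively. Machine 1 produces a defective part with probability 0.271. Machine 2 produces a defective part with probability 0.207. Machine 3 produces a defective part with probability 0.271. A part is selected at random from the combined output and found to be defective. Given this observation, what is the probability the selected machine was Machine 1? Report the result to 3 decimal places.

Posterior probability ≈ 0.199

Tabulate prior·likelihood by source: [1] prior 0.18, lik 0.271, product 0.04878; [2] prior 0.41, lik 0.207, product 0.08487; [3] prior 0.41, lik 0.271, product 0.1111.
Normalizing constant = 0.24476; the posterior for Machine 1 is its product over the sum, 0.04878/0.24476 = 0.199.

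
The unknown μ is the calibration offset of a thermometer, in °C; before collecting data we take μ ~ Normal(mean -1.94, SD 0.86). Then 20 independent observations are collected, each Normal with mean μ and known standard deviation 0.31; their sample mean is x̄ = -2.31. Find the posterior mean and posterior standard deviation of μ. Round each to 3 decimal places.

With known σ, the Normal prior is conjugate. Weight on the data is w = (n/σ²)/(n/σ² + 1/τ₀²) = 208.117/(208.117+1.35208) = 0.99355.
Posterior mean = w·x̄ + (1−w)·μ₀ = 0.99355·-2.31 + 0.0064548·-1.94 = -2.308. Posterior variance = 1/(208.117+1.35208) = 0.00477398, so SD = 0.069.

Posterior mean ≈ -2.308; posterior SD ≈ 0.069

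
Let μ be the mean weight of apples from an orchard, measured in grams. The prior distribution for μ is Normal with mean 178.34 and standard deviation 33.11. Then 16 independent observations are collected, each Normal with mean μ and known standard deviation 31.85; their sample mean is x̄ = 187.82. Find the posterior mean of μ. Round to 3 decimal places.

Prior precision 1/τ₀² = 1/33.11² = 0.00091218; data precision n/σ² = 16/31.85² = 0.0157725.
Posterior precision = 0.00091218 + 0.0157725 = 0.0166847.
Posterior mean = (0.00091218·178.34 + 0.0157725·187.82) / 0.0166847 = 187.302.

Posterior mean ≈ 187.302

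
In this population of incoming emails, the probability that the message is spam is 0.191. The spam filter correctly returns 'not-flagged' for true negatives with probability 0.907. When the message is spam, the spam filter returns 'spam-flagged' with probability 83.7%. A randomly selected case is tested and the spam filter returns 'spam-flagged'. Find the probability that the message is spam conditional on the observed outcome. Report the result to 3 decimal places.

P(H | E) ≈ 0.680

Write H for 'the message is spam'. Prior odds H:¬H = 0.191/0.809 = 0.23609. For the 'spam-flagged' outcome, the likelihood ratio is 0.837/0.093 = 9.0000.
Posterior odds = 0.23609 × 9.0000 = 2.1248, so P(H|E) = 2.1248/(1+2.1248) = 0.680.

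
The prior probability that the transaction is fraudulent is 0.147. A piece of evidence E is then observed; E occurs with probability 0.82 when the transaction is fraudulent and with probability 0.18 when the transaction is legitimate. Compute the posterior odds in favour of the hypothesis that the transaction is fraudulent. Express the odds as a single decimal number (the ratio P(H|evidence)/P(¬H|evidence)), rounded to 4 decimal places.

Prior odds = 0.147/(1−0.147) = 0.17233. In log-odds, ln(0.17233) = -1.7583.
Add log likelihood ratio: ln(4.5556) = 1.5163.
Posterior log-odds = -0.24198, so posterior odds = exp(-0.24198) = 0.78507.

Posterior odds ≈ 0.7851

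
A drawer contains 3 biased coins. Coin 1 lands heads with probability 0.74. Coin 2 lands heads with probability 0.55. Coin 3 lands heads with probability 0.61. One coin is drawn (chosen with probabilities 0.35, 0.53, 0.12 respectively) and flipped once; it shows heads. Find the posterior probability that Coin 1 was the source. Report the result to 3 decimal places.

P(heads|C1) = 0.74; P(heads|C2) = 0.55; P(heads|C3) = 0.61.
Prior × likelihood for each source: 0.35·0.74=0.2590, 0.53·0.55=0.2915, 0.12·0.61=0.07320. Summing gives P(heads) = 0.62370.
P(Coin 1 | heads) = 0.2590 / 0.62370 = 0.415.

Posterior probability ≈ 0.415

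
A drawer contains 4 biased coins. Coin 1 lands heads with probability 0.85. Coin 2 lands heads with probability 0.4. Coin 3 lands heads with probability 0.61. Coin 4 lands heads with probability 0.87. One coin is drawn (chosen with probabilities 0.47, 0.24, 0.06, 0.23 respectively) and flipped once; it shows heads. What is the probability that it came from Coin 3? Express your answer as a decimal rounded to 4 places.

Posterior probability ≈ 0.0500

P(heads|C1) = 0.85; P(heads|C2) = 0.4; P(heads|C3) = 0.61; P(heads|C4) = 0.87.
Prior × likelihood for each source: 0.47·0.85=0.3995, 0.24·0.4=0.09600, 0.06·0.61=0.03660, 0.23·0.87=0.2001. Summing gives P(heads) = 0.73220.
P(Coin 3 | heads) = 0.03660 / 0.73220 = 0.0500.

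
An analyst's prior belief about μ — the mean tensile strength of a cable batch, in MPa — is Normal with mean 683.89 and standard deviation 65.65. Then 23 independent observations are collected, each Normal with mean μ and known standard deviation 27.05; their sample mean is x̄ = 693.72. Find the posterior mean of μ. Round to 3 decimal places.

Prior precision 1/τ₀² = 1/65.65² = 0.00023202; data precision n/σ² = 23/27.05² = 0.0314335.
Posterior precision = 0.00023202 + 0.0314335 = 0.0316656.
Posterior mean = (0.00023202·683.89 + 0.0314335·693.72) / 0.0316656 = 693.648.

Posterior mean ≈ 693.648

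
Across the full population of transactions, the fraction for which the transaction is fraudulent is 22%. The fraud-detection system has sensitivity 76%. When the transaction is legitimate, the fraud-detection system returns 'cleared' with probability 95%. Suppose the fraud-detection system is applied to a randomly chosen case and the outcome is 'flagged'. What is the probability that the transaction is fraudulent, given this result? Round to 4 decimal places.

Let H be the event that the transaction is fraudulent. P(H) = 0.22, so P(¬H) = 0.78. With E the 'flagged' result, P(E|H) = 0.76 and P(E|¬H) = 0.05.
P(E) = 0.76·0.22 + 0.05·0.78 = 0.16720 + 0.039000 = 0.20620.
By Bayes' theorem, P(H|E) = 0.16720 / 0.20620 = 0.8109.

P(H | E) ≈ 0.8109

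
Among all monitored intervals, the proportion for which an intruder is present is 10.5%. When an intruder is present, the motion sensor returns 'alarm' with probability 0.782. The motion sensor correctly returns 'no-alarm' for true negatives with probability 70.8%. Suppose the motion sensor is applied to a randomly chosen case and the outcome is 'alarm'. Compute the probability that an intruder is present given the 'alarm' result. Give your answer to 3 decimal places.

P(H | E) ≈ 0.239

Let H be the event that an intruder is present. P(H) = 0.105, so P(¬H) = 0.895. With E the 'alarm' result, P(E|H) = 0.782 and P(E|¬H) = 0.292.
P(E) = 0.782·0.105 + 0.292·0.895 = 0.082110 + 0.26134 = 0.34345.
By Bayes' theorem, P(H|E) = 0.082110 / 0.34345 = 0.239.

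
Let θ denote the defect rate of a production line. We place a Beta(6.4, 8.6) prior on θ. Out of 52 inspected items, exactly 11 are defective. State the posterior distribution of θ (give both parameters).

The binomial likelihood is conjugate to the Beta prior: with 11 successes and 41 failures, the posterior is Beta(6.4+11, 8.6+41) = Beta(17.4, 49.6).

Posterior: Beta(17.4, 49.6)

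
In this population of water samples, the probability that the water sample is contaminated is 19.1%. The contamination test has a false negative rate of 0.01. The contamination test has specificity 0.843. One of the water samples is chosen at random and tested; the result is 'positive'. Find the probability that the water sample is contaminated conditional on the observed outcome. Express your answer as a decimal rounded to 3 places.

P(H | E) ≈ 0.598

Let H be the event that the water sample is contaminated. P(H) = 0.191, so P(¬H) = 0.809. With E the 'positive' result, P(E|H) = 0.99 and P(E|¬H) = 0.157.
P(E) = 0.99·0.191 + 0.157·0.809 = 0.18909 + 0.12701 = 0.31610.
By Bayes' theorem, P(H|E) = 0.18909 / 0.31610 = 0.598.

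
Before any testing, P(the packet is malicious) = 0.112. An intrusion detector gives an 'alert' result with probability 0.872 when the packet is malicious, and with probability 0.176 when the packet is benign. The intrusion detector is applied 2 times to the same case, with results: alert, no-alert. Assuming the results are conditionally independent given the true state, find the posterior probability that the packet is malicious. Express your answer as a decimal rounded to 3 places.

Let H be the event that the packet is malicious; start with P(H) = 0.112. P('alert'|H) = 0.872, P('alert'|¬H) = 0.176.
Update on result 1 ('alert'): P(H) ← 0.872·0.1120 / (0.872·0.1120 + 0.176·0.8880) = 0.097664/0.25395 = 0.3846.
Update on result 2 ('no-alert'): P(H) ← 0.128·0.3846 / (0.128·0.3846 + 0.824·0.6154) = 0.049226/0.55633 = 0.0885.

Posterior P(H) ≈ 0.088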